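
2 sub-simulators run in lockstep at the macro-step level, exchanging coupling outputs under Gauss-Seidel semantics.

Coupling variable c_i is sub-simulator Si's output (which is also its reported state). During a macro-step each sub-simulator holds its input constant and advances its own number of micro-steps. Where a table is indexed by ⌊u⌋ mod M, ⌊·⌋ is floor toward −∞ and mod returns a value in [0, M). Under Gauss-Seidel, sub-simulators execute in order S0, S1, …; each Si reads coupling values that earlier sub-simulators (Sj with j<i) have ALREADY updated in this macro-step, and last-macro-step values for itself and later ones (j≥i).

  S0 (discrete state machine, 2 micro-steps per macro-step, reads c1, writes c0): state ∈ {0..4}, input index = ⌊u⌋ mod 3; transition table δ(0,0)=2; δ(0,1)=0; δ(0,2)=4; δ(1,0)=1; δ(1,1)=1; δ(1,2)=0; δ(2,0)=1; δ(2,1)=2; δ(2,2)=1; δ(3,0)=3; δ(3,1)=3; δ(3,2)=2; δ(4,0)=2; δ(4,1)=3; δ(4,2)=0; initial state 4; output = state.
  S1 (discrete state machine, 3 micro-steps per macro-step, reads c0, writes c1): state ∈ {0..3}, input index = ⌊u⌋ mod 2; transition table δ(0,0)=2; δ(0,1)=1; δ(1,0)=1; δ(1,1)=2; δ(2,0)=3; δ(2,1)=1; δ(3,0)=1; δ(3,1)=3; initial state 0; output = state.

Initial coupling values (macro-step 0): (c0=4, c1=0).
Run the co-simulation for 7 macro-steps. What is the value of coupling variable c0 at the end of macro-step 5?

macro 1: S0 reads c1=0 → after 2×micro: 1; S1 reads c0=1 → after 3×micro: 1 ⇒ (c0=1, c1=1)
macro 2: S0 reads c1=1 → after 2×micro: 1; S1 reads c0=1 → after 3×micro: 2 ⇒ (c0=1, c1=2)
macro 3: S0 reads c1=2 → after 2×micro: 4; S1 reads c0=4 → after 3×micro: 1 ⇒ (c0=4, c1=1)
macro 4: S0 reads c1=1 → after 2×micro: 3; S1 reads c0=3 → after 3×micro: 2 ⇒ (c0=3, c1=2)
macro 5: S0 reads c1=2 → after 2×micro: 1; S1 reads c0=1 → after 3×micro: 1 ⇒ (c0=1, c1=1)
macro 6: S0 reads c1=1 → after 2×micro: 1; S1 reads c0=1 → after 3×micro: 2 ⇒ (c0=1, c1=2)
macro 7: S0 reads c1=2 → after 2×micro: 4; S1 reads c0=4 → after 3×micro: 1 ⇒ (c0=4, c1=1)

c0 at macro-step 5 = 1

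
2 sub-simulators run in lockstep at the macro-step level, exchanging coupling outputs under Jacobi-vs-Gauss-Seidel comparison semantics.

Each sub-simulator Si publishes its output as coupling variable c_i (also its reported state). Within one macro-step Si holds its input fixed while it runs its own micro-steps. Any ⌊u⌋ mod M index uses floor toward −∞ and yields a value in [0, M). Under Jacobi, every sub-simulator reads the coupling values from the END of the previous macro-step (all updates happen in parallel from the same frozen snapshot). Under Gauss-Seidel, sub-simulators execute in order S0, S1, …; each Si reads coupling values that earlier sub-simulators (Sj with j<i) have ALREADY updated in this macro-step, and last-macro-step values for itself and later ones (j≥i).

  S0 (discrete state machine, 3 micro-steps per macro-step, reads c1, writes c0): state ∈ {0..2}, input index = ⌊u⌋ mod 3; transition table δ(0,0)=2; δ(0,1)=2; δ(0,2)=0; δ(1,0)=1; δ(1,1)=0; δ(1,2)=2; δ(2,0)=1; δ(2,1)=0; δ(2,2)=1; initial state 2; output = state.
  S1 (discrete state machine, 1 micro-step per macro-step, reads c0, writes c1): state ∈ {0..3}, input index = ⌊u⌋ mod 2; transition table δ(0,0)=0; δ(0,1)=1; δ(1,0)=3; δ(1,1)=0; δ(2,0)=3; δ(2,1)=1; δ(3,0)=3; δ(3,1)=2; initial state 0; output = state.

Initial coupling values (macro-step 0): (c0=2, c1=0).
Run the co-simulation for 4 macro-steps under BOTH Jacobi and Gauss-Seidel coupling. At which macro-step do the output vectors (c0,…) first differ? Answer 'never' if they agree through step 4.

[Jacobi] macro 1: S0 reads c1=0 → after 3×micro: 1; S1 reads c0=2 → after 1×micro: 0 ⇒ (c0=1, c1=0)
[Jacobi] macro 2: S0 reads c1=0 → after 3×micro: 1; S1 reads c0=1 → after 1×micro: 1 ⇒ (c0=1, c1=1)
[Jacobi] macro 3: S0 reads c1=1 → after 3×micro: 0; S1 reads c0=1 → after 1×micro: 0 ⇒ (c0=0, c1=0)
[Jacobi] macro 4: S0 reads c1=0 → after 3×micro: 1; S1 reads c0=0 → after 1×micro: 0 ⇒ (c0=1, c1=0)
[Gauss-Seidel] macro 1: S0 reads c1=0 → after 3×micro: 1; S1 reads c0=1 → after 1×micro: 1 ⇒ (c0=1, c1=1)
[Gauss-Seidel] macro 2: S0 reads c1=1 → after 3×micro: 0; S1 reads c0=0 → after 1×micro: 3 ⇒ (c0=0, c1=3)
[Gauss-Seidel] macro 3: S0 reads c1=3 → after 3×micro: 1; S1 reads c0=1 → after 1×micro: 2 ⇒ (c0=1, c1=2)
[Gauss-Seidel] macro 4: S0 reads c1=2 → after 3×micro: 2; S1 reads c0=2 → after 1×micro: 3 ⇒ (c0=2, c1=3)

first divergence at macro-step: 1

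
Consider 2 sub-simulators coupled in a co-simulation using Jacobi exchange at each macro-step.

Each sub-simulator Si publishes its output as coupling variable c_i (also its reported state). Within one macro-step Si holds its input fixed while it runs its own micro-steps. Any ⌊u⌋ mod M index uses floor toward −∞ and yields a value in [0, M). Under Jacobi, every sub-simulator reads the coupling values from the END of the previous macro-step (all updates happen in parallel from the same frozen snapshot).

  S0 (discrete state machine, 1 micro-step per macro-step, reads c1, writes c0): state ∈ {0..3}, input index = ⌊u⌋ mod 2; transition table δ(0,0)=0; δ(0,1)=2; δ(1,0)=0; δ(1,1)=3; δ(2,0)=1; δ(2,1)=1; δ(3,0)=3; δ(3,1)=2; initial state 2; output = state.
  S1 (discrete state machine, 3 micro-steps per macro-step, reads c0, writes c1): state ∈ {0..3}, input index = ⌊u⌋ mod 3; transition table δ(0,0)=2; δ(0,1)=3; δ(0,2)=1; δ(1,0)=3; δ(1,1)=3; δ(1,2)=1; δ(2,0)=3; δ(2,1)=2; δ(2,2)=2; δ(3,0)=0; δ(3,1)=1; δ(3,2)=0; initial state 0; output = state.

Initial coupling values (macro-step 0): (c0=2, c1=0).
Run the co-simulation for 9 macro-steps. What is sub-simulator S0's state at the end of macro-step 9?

macro 1: S0 reads c1=0 → after 1×micro: 1; S1 reads c0=2 → after 3×micro: 1 ⇒ (c0=1, c1=1)
macro 2: S0 reads c1=1 → after 1×micro: 3; S1 reads c0=1 → after 3×micro: 3 ⇒ (c0=3, c1=3)
macro 3: S0 reads c1=3 → after 1×micro: 2; S1 reads c0=3 → after 3×micro: 3 ⇒ (c0=2, c1=3)
macro 4: S0 reads c1=3 → after 1×micro: 1; S1 reads c0=2 → after 3×micro: 1 ⇒ (c0=1, c1=1)
macro 5: S0 reads c1=1 → after 1×micro: 3; S1 reads c0=1 → after 3×micro: 3 ⇒ (c0=3, c1=3)
macro 6: S0 reads c1=3 → after 1×micro: 2; S1 reads c0=3 → after 3×micro: 3 ⇒ (c0=2, c1=3)
macro 7: S0 reads c1=3 → after 1×micro: 1; S1 reads c0=2 → after 3×micro: 1 ⇒ (c0=1, c1=1)
macro 8: S0 reads c1=1 → after 1×micro: 3; S1 reads c0=1 → after 3×micro: 3 ⇒ (c0=3, c1=3)
macro 9: S0 reads c1=3 → after 1×micro: 2; S1 reads c0=3 → after 3×micro: 3 ⇒ (c0=2, c1=3)

S0 state at macro-step 9 = 2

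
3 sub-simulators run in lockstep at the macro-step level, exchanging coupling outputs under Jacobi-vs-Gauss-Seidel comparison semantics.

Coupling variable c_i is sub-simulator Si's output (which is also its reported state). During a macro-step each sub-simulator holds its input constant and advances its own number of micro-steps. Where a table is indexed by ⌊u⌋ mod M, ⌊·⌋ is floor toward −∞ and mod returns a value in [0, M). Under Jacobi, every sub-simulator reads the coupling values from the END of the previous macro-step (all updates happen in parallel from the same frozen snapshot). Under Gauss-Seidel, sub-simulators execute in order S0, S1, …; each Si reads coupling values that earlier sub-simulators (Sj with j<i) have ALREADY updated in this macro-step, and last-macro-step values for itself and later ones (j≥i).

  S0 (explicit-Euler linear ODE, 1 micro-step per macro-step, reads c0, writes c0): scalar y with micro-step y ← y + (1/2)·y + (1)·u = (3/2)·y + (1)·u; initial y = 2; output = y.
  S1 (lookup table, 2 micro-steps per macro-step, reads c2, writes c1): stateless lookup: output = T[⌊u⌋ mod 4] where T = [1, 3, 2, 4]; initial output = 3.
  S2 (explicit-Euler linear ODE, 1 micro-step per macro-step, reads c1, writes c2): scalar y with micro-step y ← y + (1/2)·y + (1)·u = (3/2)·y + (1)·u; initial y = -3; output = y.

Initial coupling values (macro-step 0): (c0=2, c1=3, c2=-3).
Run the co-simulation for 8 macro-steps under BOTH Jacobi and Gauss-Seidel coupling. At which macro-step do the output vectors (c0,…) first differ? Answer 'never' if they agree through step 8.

first divergence at macro-step: 2

[Jacobi] macro 1: S0 reads c0=2 → after 1×micro: 5; S1 reads c2=-3 → after 2×micro: 3; S2 reads c1=3 → after 1×micro: -3/2 ⇒ (c0=5, c1=3, c2=-3/2)
[Jacobi] macro 2: S0 reads c0=5 → after 1×micro: 25/2; S1 reads c2=-3/2 → after 2×micro: 2; S2 reads c1=3 → after 1×micro: 3/4 ⇒ (c0=25/2, c1=2, c2=3/4)
[Jacobi] macro 3: S0 reads c0=25/2 → after 1×micro: 125/4; S1 reads c2=3/4 → after 2×micro: 1; S2 reads c1=2 → after 1×micro: 25/8 ⇒ (c0=125/4, c1=1, c2=25/8)
[Jacobi] macro 4: S0 reads c0=125/4 → after 1×micro: 625/8; S1 reads c2=25/8 → after 2×micro: 4; S2 reads c1=1 → after 1×micro: 91/16 ⇒ (c0=625/8, c1=4, c2=91/16)
[Jacobi] macro 5: S0 reads c0=625/8 → after 1×micro: 3125/16; S1 reads c2=91/16 → after 2×micro: 3; S2 reads c1=4 → after 1×micro: 401/32 ⇒ (c0=3125/16, c1=3, c2=401/32)
[Jacobi] macro 6: S0 reads c0=3125/16 → after 1×micro: 15625/32; S1 reads c2=401/32 → after 2×micro: 1; S2 reads c1=3 → after 1×micro: 1395/64 ⇒ (c0=15625/32, c1=1, c2=1395/64)
[Jacobi] macro 7: S0 reads c0=15625/32 → after 1×micro: 78125/64; S1 reads c2=1395/64 → after 2×micro: 3; S2 reads c1=1 → after 1×micro: 4313/128 ⇒ (c0=78125/64, c1=3, c2=4313/128)
[Jacobi] macro 8: S0 reads c0=78125/64 → after 1×micro: 390625/128; S1 reads c2=4313/128 → after 2×micro: 3; S2 reads c1=3 → after 1×micro: 13707/256 ⇒ (c0=390625/128, c1=3, c2=13707/256)
[Gauss-Seidel] macro 1: S0 reads c0=2 → after 1×micro: 5; S1 reads c2=-3 → after 2×micro: 3; S2 reads c1=3 → after 1×micro: -3/2 ⇒ (c0=5, c1=3, c2=-3/2)
[Gauss-Seidel] macro 2: S0 reads c0=5 → after 1×micro: 25/2; S1 reads c2=-3/2 → after 2×micro: 2; S2 reads c1=2 → after 1×micro: -1/4 ⇒ (c0=25/2, c1=2, c2=-1/4)
[Gauss-Seidel] macro 3: S0 reads c0=25/2 → after 1×micro: 125/4; S1 reads c2=-1/4 → after 2×micro: 4; S2 reads c1=4 → after 1×micro: 29/8 ⇒ (c0=125/4, c1=4, c2=29/8)
[Gauss-Seidel] macro 4: S0 reads c0=125/4 → after 1×micro: 625/8; S1 reads c2=29/8 → after 2×micro: 4; S2 reads c1=4 → after 1×micro: 151/16 ⇒ (c0=625/8, c1=4, c2=151/16)
[Gauss-Seidel] macro 5: S0 reads c0=625/8 → after 1×micro: 3125/16; S1 reads c2=151/16 → after 2×micro: 3; S2 reads c1=3 → after 1×micro: 549/32 ⇒ (c0=3125/16, c1=3, c2=549/32)
[Gauss-Seidel] macro 6: S0 reads c0=3125/16 → after 1×micro: 15625/32; S1 reads c2=549/32 → after 2×micro: 3; S2 reads c1=3 → after 1×micro: 1839/64 ⇒ (c0=15625/32, c1=3, c2=1839/64)
[Gauss-Seidel] macro 7: S0 reads c0=15625/32 → after 1×micro: 78125/64; S1 reads c2=1839/64 → after 2×micro: 1; S2 reads c1=1 → after 1×micro: 5645/128 ⇒ (c0=78125/64, c1=1, c2=5645/128)
[Gauss-Seidel] macro 8: S0 reads c0=78125/64 → after 1×micro: 390625/128; S1 reads c2=5645/128 → after 2×micro: 1; S2 reads c1=1 → after 1×micro: 17191/256 ⇒ (c0=390625/128, c1=1, c2=17191/256)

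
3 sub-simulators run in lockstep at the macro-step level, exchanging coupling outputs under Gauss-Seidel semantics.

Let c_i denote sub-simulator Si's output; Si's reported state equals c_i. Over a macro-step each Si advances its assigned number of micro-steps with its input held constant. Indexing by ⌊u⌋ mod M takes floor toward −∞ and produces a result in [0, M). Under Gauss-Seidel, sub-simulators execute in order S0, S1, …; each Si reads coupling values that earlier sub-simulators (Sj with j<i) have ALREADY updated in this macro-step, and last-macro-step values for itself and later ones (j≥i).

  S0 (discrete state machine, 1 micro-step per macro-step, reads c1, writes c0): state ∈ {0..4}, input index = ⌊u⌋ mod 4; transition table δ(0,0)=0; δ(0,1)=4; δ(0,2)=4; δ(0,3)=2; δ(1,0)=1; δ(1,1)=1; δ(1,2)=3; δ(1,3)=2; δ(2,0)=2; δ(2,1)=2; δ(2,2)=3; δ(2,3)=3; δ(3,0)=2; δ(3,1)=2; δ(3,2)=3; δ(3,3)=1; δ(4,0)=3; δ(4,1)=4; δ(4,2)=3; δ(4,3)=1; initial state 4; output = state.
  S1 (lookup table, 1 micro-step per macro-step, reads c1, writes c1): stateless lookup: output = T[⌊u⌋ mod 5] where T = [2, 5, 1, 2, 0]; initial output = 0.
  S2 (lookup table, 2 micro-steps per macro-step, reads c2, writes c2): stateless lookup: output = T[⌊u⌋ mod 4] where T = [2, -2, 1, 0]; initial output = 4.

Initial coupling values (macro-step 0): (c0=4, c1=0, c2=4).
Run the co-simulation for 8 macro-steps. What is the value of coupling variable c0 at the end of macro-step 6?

c0 at macro-step 6 = 2

macro 1: S0 reads c1=0 → after 1×micro: 3; S1 reads c1=0 → after 1×micro: 2; S2 reads c2=4 → after 2×micro: 2 ⇒ (c0=3, c1=2, c2=2)
macro 2: S0 reads c1=2 → after 1×micro: 3; S1 reads c1=2 → after 1×micro: 1; S2 reads c2=2 → after 2×micro: 1 ⇒ (c0=3, c1=1, c2=1)
macro 3: S0 reads c1=1 → after 1×micro: 2; S1 reads c1=1 → after 1×micro: 5; S2 reads c2=1 → after 2×micro: -2 ⇒ (c0=2, c1=5, c2=-2)
macro 4: S0 reads c1=5 → after 1×micro: 2; S1 reads c1=5 → after 1×micro: 2; S2 reads c2=-2 → after 2×micro: 1 ⇒ (c0=2, c1=2, c2=1)
macro 5: S0 reads c1=2 → after 1×micro: 3; S1 reads c1=2 → after 1×micro: 1; S2 reads c2=1 → after 2×micro: -2 ⇒ (c0=3, c1=1, c2=-2)
macro 6: S0 reads c1=1 → after 1×micro: 2; S1 reads c1=1 → after 1×micro: 5; S2 reads c2=-2 → after 2×micro: 1 ⇒ (c0=2, c1=5, c2=1)
macro 7: S0 reads c1=5 → after 1×micro: 2; S1 reads c1=5 → after 1×micro: 2; S2 reads c2=1 → after 2×micro: -2 ⇒ (c0=2, c1=2, c2=-2)
macro 8: S0 reads c1=2 → after 1×micro: 3; S1 reads c1=2 → after 1×micro: 1; S2 reads c2=-2 → after 2×micro: 1 ⇒ (c0=3, c1=1, c2=1)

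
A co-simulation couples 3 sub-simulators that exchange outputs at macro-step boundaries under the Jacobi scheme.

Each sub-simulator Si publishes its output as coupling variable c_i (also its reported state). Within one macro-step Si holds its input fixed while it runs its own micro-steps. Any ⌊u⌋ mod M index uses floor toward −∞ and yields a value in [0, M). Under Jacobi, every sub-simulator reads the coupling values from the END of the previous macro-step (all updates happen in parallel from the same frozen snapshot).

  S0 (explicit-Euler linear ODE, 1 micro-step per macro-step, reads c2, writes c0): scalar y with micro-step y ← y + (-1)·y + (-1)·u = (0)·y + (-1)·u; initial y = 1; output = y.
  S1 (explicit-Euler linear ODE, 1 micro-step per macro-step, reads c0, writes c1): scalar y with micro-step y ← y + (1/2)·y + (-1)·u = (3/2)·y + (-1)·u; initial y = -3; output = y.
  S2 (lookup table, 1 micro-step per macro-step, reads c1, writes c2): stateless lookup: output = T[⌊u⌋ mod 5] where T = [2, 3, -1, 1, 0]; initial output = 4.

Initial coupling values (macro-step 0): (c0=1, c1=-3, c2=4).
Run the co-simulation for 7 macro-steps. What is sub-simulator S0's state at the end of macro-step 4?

S0 state at macro-step 4 = -2

macro 1: S0 reads c2=4 → after 1×micro: -4; S1 reads c0=1 → after 1×micro: -11/2; S2 reads c1=-3 → after 1×micro: -1 ⇒ (c0=-4, c1=-11/2, c2=-1)
macro 2: S0 reads c2=-1 → after 1×micro: 1; S1 reads c0=-4 → after 1×micro: -17/4; S2 reads c1=-11/2 → after 1×micro: 0 ⇒ (c0=1, c1=-17/4, c2=0)
macro 3: S0 reads c2=0 → after 1×micro: 0; S1 reads c0=1 → after 1×micro: -59/8; S2 reads c1=-17/4 → after 1×micro: 2 ⇒ (c0=0, c1=-59/8, c2=2)
macro 4: S0 reads c2=2 → after 1×micro: -2; S1 reads c0=0 → after 1×micro: -177/16; S2 reads c1=-59/8 → after 1×micro: -1 ⇒ (c0=-2, c1=-177/16, c2=-1)
macro 5: S0 reads c2=-1 → after 1×micro: 1; S1 reads c0=-2 → after 1×micro: -467/32; S2 reads c1=-177/16 → after 1×micro: 1 ⇒ (c0=1, c1=-467/32, c2=1)
macro 6: S0 reads c2=1 → after 1×micro: -1; S1 reads c0=1 → after 1×micro: -1465/64; S2 reads c1=-467/32 → after 1×micro: 2 ⇒ (c0=-1, c1=-1465/64, c2=2)
macro 7: S0 reads c2=2 → after 1×micro: -2; S1 reads c0=-1 → after 1×micro: -4267/128; S2 reads c1=-1465/64 → after 1×micro: -1 ⇒ (c0=-2, c1=-4267/128, c2=-1)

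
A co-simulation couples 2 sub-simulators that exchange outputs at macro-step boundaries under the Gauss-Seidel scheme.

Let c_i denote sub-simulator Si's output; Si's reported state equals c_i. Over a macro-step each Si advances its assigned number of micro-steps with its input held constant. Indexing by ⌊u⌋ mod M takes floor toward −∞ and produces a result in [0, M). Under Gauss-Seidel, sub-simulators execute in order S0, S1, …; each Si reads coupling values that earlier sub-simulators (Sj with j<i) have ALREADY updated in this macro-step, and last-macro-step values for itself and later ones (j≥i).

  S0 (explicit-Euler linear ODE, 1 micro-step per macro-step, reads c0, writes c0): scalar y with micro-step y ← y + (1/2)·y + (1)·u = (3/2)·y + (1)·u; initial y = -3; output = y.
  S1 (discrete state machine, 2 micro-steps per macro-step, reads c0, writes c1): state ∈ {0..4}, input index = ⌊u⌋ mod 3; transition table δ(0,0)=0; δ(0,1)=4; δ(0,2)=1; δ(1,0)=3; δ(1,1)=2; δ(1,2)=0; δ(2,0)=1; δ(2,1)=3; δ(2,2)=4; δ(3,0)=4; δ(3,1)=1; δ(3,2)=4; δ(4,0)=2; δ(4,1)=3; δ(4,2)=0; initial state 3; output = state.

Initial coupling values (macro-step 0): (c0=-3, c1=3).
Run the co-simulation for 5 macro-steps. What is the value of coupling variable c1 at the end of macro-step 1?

c1 at macro-step 1 = 2

macro 1: S0 reads c0=-3 → after 1×micro: -15/2; S1 reads c0=-15/2 → after 2×micro: 2 ⇒ (c0=-15/2, c1=2)
macro 2: S0 reads c0=-15/2 → after 1×micro: -75/4; S1 reads c0=-75/4 → after 2×micro: 0 ⇒ (c0=-75/4, c1=0)
macro 3: S0 reads c0=-75/4 → after 1×micro: -375/8; S1 reads c0=-375/8 → after 2×micro: 3 ⇒ (c0=-375/8, c1=3)
macro 4: S0 reads c0=-375/8 → after 1×micro: -1875/16; S1 reads c0=-1875/16 → after 2×micro: 0 ⇒ (c0=-1875/16, c1=0)
macro 5: S0 reads c0=-1875/16 → after 1×micro: -9375/32; S1 reads c0=-9375/32 → after 2×micro: 3 ⇒ (c0=-9375/32, c1=3)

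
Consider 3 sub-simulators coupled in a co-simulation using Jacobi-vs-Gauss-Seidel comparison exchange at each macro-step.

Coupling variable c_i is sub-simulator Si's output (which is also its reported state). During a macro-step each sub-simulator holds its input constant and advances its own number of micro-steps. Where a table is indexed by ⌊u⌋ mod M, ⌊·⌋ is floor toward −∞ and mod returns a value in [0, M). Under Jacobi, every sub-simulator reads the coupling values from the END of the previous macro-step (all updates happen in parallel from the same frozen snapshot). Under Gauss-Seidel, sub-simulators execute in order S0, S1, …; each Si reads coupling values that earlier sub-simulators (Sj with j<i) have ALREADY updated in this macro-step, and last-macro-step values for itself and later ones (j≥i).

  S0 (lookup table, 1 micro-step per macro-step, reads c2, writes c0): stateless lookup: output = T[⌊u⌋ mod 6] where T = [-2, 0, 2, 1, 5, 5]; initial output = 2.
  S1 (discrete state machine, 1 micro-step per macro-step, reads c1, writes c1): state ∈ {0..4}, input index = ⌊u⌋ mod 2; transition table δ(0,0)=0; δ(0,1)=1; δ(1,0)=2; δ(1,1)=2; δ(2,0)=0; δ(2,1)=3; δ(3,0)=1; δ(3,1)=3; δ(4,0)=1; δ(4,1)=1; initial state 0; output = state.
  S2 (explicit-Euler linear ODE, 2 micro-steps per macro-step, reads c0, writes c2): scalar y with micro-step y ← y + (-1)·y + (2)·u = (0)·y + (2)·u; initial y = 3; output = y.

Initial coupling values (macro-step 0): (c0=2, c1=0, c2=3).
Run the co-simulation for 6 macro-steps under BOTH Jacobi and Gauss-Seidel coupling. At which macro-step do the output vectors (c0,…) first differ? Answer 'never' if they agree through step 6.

first divergence at macro-step: 1

[Jacobi] macro 1: S0 reads c2=3 → after 1×micro: 1; S1 reads c1=0 → after 1×micro: 0; S2 reads c0=2 → after 2×micro: 4 ⇒ (c0=1, c1=0, c2=4)
[Jacobi] macro 2: S0 reads c2=4 → after 1×micro: 5; S1 reads c1=0 → after 1×micro: 0; S2 reads c0=1 → after 2×micro: 2 ⇒ (c0=5, c1=0, c2=2)
[Jacobi] macro 3: S0 reads c2=2 → after 1×micro: 2; S1 reads c1=0 → after 1×micro: 0; S2 reads c0=5 → after 2×micro: 10 ⇒ (c0=2, c1=0, c2=10)
[Jacobi] macro 4: S0 reads c2=10 → after 1×micro: 5; S1 reads c1=0 → after 1×micro: 0; S2 reads c0=2 → after 2×micro: 4 ⇒ (c0=5, c1=0, c2=4)
[Jacobi] macro 5: S0 reads c2=4 → after 1×micro: 5; S1 reads c1=0 → after 1×micro: 0; S2 reads c0=5 → after 2×micro: 10 ⇒ (c0=5, c1=0, c2=10)
[Jacobi] macro 6: S0 reads c2=10 → after 1×micro: 5; S1 reads c1=0 → after 1×micro: 0; S2 reads c0=5 → after 2×micro: 10 ⇒ (c0=5, c1=0, c2=10)
[Gauss-Seidel] macro 1: S0 reads c2=3 → after 1×micro: 1; S1 reads c1=0 → after 1×micro: 0; S2 reads c0=1 → after 2×micro: 2 ⇒ (c0=1, c1=0, c2=2)
[Gauss-Seidel] macro 2: S0 reads c2=2 → after 1×micro: 2; S1 reads c1=0 → after 1×micro: 0; S2 reads c0=2 → after 2×micro: 4 ⇒ (c0=2, c1=0, c2=4)
[Gauss-Seidel] macro 3: S0 reads c2=4 → after 1×micro: 5; S1 reads c1=0 → after 1×micro: 0; S2 reads c0=5 → after 2×micro: 10 ⇒ (c0=5, c1=0, c2=10)
[Gauss-Seidel] macro 4: S0 reads c2=10 → after 1×micro: 5; S1 reads c1=0 → after 1×micro: 0; S2 reads c0=5 → after 2×micro: 10 ⇒ (c0=5, c1=0, c2=10)
[Gauss-Seidel] macro 5: S0 reads c2=10 → after 1×micro: 5; S1 reads c1=0 → after 1×micro: 0; S2 reads c0=5 → after 2×micro: 10 ⇒ (c0=5, c1=0, c2=10)
[Gauss-Seidel] macro 6: S0 reads c2=10 → after 1×micro: 5; S1 reads c1=0 → after 1×micro: 0; S2 reads c0=5 → after 2×micro: 10 ⇒ (c0=5, c1=0, c2=10)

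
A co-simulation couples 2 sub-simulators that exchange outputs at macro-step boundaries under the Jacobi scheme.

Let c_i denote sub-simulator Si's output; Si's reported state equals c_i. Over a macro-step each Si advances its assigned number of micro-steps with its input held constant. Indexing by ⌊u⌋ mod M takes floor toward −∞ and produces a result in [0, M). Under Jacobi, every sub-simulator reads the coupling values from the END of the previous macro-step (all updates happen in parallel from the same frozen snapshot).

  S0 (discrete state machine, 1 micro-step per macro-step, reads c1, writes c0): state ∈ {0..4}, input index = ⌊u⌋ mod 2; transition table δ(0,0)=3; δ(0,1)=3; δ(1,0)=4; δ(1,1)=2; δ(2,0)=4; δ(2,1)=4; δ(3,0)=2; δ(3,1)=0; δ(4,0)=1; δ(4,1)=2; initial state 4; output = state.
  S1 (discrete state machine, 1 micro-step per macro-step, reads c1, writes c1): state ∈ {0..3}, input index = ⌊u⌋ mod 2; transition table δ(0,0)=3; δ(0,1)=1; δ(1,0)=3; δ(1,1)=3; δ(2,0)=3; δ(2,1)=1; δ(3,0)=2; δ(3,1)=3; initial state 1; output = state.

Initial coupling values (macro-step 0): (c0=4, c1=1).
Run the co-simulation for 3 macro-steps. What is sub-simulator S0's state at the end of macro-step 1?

S0 state at macro-step 1 = 2

macro 1: S0 reads c1=1 → after 1×micro: 2; S1 reads c1=1 → after 1×micro: 3 ⇒ (c0=2, c1=3)
macro 2: S0 reads c1=3 → after 1×micro: 4; S1 reads c1=3 → after 1×micro: 3 ⇒ (c0=4, c1=3)
macro 3: S0 reads c1=3 → after 1×micro: 2; S1 reads c1=3 → after 1×micro: 3 ⇒ (c0=2, c1=3)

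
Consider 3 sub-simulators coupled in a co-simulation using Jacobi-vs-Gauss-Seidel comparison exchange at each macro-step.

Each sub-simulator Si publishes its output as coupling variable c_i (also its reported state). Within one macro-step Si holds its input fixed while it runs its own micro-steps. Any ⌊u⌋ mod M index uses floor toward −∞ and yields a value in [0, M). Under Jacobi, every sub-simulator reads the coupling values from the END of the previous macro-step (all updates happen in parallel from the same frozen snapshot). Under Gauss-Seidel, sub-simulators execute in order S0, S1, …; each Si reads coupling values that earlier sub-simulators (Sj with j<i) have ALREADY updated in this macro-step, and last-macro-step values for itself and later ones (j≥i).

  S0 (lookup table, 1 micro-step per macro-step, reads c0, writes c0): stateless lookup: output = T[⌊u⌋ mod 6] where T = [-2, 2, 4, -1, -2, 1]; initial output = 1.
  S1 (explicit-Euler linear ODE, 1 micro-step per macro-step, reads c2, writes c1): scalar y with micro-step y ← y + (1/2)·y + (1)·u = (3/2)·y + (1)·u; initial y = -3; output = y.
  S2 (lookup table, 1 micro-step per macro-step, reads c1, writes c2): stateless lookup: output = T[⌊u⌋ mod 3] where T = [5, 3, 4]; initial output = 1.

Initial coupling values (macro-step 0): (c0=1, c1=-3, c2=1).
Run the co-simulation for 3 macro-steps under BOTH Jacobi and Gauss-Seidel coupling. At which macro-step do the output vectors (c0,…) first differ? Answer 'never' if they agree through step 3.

[Jacobi] macro 1: S0 reads c0=1 → after 1×micro: 2; S1 reads c2=1 → after 1×micro: -7/2; S2 reads c1=-3 → after 1×micro: 5 ⇒ (c0=2, c1=-7/2, c2=5)
[Jacobi] macro 2: S0 reads c0=2 → after 1×micro: 4; S1 reads c2=5 → after 1×micro: -1/4; S2 reads c1=-7/2 → after 1×micro: 4 ⇒ (c0=4, c1=-1/4, c2=4)
[Jacobi] macro 3: S0 reads c0=4 → after 1×micro: -2; S1 reads c2=4 → after 1×micro: 29/8; S2 reads c1=-1/4 → after 1×micro: 4 ⇒ (c0=-2, c1=29/8, c2=4)
[Gauss-Seidel] macro 1: S0 reads c0=1 → after 1×micro: 2; S1 reads c2=1 → after 1×micro: -7/2; S2 reads c1=-7/2 → after 1×micro: 4 ⇒ (c0=2, c1=-7/2, c2=4)
[Gauss-Seidel] macro 2: S0 reads c0=2 → after 1×micro: 4; S1 reads c2=4 → after 1×micro: -5/4; S2 reads c1=-5/4 → after 1×micro: 3 ⇒ (c0=4, c1=-5/4, c2=3)
[Gauss-Seidel] macro 3: S0 reads c0=4 → after 1×micro: -2; S1 reads c2=3 → after 1×micro: 9/8; S2 reads c1=9/8 → after 1×micro: 3 ⇒ (c0=-2, c1=9/8, c2=3)

first divergence at macro-step: 1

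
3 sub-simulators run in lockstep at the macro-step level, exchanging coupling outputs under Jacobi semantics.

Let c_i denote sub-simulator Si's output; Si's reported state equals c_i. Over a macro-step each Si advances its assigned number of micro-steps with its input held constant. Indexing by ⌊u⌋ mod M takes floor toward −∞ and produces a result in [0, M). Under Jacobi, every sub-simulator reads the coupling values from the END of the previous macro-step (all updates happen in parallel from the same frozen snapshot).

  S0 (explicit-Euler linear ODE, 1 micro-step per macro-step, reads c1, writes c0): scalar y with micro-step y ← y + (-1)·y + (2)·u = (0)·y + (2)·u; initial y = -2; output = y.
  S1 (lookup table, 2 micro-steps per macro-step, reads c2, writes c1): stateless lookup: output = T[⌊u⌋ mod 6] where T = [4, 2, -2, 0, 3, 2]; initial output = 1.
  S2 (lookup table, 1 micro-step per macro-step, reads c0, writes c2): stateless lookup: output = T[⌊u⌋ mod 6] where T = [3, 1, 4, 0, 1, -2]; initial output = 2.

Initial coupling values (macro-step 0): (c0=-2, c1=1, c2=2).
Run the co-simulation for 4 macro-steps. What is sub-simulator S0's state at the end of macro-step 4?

S0 state at macro-step 4 = 6

macro 1: S0 reads c1=1 → after 1×micro: 2; S1 reads c2=2 → after 2×micro: -2; S2 reads c0=-2 → after 1×micro: 1 ⇒ (c0=2, c1=-2, c2=1)
macro 2: S0 reads c1=-2 → after 1×micro: -4; S1 reads c2=1 → after 2×micro: 2; S2 reads c0=2 → after 1×micro: 4 ⇒ (c0=-4, c1=2, c2=4)
macro 3: S0 reads c1=2 → after 1×micro: 4; S1 reads c2=4 → after 2×micro: 3; S2 reads c0=-4 → after 1×micro: 4 ⇒ (c0=4, c1=3, c2=4)
macro 4: S0 reads c1=3 → after 1×micro: 6; S1 reads c2=4 → after 2×micro: 3; S2 reads c0=4 → after 1×micro: 1 ⇒ (c0=6, c1=3, c2=1)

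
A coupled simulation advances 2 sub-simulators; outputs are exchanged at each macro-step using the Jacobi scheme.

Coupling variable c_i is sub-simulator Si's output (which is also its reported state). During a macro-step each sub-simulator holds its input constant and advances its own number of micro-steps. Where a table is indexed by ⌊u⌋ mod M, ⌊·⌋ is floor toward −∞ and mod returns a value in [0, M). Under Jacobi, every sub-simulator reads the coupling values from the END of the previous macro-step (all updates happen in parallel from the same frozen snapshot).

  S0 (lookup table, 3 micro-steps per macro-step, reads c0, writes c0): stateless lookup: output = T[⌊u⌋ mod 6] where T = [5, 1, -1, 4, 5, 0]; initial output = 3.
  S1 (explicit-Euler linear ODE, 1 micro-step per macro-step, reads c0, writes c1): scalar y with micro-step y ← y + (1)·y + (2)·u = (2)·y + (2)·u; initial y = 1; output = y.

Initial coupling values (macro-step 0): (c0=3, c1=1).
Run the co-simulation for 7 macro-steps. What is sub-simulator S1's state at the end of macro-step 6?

S1 state at macro-step 6 = 484

macro 1: S0 reads c0=3 → after 3×micro: 4; S1 reads c0=3 → after 1×micro: 8 ⇒ (c0=4, c1=8)
macro 2: S0 reads c0=4 → after 3×micro: 5; S1 reads c0=4 → after 1×micro: 24 ⇒ (c0=5, c1=24)
macro 3: S0 reads c0=5 → after 3×micro: 0; S1 reads c0=5 → after 1×micro: 58 ⇒ (c0=0, c1=58)
macro 4: S0 reads c0=0 → after 3×micro: 5; S1 reads c0=0 → after 1×micro: 116 ⇒ (c0=5, c1=116)
macro 5: S0 reads c0=5 → after 3×micro: 0; S1 reads c0=5 → after 1×micro: 242 ⇒ (c0=0, c1=242)
macro 6: S0 reads c0=0 → after 3×micro: 5; S1 reads c0=0 → after 1×micro: 484 ⇒ (c0=5, c1=484)
macro 7: S0 reads c0=5 → after 3×micro: 0; S1 reads c0=5 → after 1×micro: 978 ⇒ (c0=0, c1=978)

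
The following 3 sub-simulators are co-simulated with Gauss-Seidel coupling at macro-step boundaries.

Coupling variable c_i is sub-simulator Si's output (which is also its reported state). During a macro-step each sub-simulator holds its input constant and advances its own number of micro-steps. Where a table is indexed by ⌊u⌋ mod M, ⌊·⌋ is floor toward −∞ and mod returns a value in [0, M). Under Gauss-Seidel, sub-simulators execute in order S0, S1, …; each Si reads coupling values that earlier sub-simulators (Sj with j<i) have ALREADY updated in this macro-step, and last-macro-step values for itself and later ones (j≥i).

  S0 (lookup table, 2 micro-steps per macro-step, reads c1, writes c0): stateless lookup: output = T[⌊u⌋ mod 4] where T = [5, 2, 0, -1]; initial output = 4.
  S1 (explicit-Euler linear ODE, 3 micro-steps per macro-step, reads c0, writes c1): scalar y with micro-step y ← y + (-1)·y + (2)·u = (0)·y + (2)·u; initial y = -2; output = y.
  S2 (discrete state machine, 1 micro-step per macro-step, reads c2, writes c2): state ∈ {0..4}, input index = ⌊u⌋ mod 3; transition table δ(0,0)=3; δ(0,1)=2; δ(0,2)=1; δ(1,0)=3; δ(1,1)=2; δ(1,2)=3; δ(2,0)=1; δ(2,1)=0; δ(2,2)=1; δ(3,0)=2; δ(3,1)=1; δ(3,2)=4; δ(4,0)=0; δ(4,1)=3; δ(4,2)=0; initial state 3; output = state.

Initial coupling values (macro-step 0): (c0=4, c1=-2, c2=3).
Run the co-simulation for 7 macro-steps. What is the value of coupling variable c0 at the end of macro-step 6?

macro 1: S0 reads c1=-2 → after 2×micro: 0; S1 reads c0=0 → after 3×micro: 0; S2 reads c2=3 → after 1×micro: 2 ⇒ (c0=0, c1=0, c2=2)
macro 2: S0 reads c1=0 → after 2×micro: 5; S1 reads c0=5 → after 3×micro: 10; S2 reads c2=2 → after 1×micro: 1 ⇒ (c0=5, c1=10, c2=1)
macro 3: S0 reads c1=10 → after 2×micro: 0; S1 reads c0=0 → after 3×micro: 0; S2 reads c2=1 → after 1×micro: 2 ⇒ (c0=0, c1=0, c2=2)
macro 4: S0 reads c1=0 → after 2×micro: 5; S1 reads c0=5 → after 3×micro: 10; S2 reads c2=2 → after 1×micro: 1 ⇒ (c0=5, c1=10, c2=1)
macro 5: S0 reads c1=10 → after 2×micro: 0; S1 reads c0=0 → after 3×micro: 0; S2 reads c2=1 → after 1×micro: 2 ⇒ (c0=0, c1=0, c2=2)
macro 6: S0 reads c1=0 → after 2×micro: 5; S1 reads c0=5 → after 3×micro: 10; S2 reads c2=2 → after 1×micro: 1 ⇒ (c0=5, c1=10, c2=1)
macro 7: S0 reads c1=10 → after 2×micro: 0; S1 reads c0=0 → after 3×micro: 0; S2 reads c2=1 → after 1×micro: 2 ⇒ (c0=0, c1=0, c2=2)

c0 at macro-step 6 = 5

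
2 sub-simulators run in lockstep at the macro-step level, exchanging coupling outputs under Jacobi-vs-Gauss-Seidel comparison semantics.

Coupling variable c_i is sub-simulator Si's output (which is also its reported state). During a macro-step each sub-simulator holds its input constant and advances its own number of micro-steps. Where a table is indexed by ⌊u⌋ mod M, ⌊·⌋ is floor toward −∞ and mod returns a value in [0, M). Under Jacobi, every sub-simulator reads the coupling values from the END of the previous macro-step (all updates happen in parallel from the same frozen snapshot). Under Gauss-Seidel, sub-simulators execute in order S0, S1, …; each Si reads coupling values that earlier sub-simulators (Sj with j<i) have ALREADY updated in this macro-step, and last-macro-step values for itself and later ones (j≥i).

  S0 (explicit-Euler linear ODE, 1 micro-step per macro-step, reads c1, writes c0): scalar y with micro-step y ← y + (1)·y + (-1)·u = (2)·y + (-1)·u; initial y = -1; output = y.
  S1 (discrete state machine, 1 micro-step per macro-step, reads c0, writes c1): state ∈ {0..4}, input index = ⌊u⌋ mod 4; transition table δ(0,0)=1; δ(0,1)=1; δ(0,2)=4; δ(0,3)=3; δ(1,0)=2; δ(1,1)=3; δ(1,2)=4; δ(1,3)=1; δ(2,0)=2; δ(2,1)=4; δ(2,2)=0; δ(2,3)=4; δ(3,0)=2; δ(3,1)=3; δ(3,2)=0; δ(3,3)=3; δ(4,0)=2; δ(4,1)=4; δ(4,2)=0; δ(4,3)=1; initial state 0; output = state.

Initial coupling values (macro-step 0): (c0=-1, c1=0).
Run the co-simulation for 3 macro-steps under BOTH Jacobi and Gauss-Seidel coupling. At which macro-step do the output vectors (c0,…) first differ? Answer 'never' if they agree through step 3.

[Jacobi] macro 1: S0 reads c1=0 → after 1×micro: -2; S1 reads c0=-1 → after 1×micro: 3 ⇒ (c0=-2, c1=3)
[Jacobi] macro 2: S0 reads c1=3 → after 1×micro: -7; S1 reads c0=-2 → after 1×micro: 0 ⇒ (c0=-7, c1=0)
[Jacobi] macro 3: S0 reads c1=0 → after 1×micro: -14; S1 reads c0=-7 → after 1×micro: 1 ⇒ (c0=-14, c1=1)
[Gauss-Seidel] macro 1: S0 reads c1=0 → after 1×micro: -2; S1 reads c0=-2 → after 1×micro: 4 ⇒ (c0=-2, c1=4)
[Gauss-Seidel] macro 2: S0 reads c1=4 → after 1×micro: -8; S1 reads c0=-8 → after 1×micro: 2 ⇒ (c0=-8, c1=2)
[Gauss-Seidel] macro 3: S0 reads c1=2 → after 1×micro: -18; S1 reads c0=-18 → after 1×micro: 0 ⇒ (c0=-18, c1=0)

first divergence at macro-step: 1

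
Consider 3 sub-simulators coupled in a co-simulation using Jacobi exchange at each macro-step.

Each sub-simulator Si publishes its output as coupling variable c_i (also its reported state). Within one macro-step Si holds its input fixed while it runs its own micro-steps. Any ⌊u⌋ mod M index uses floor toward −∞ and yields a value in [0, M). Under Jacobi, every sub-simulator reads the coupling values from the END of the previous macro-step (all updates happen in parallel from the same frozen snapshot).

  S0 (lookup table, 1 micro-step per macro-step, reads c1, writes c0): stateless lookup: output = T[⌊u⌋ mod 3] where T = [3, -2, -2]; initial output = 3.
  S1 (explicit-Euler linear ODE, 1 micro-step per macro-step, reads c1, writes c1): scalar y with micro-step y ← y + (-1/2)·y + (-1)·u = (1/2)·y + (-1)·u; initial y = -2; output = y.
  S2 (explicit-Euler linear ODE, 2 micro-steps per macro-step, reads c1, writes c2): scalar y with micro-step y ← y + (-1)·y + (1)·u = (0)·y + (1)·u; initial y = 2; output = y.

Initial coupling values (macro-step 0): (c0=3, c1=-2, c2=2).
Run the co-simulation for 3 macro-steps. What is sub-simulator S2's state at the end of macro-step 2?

S2 state at macro-step 2 = 1

macro 1: S0 reads c1=-2 → after 1×micro: -2; S1 reads c1=-2 → after 1×micro: 1; S2 reads c1=-2 → after 2×micro: -2 ⇒ (c0=-2, c1=1, c2=-2)
macro 2: S0 reads c1=1 → after 1×micro: -2; S1 reads c1=1 → after 1×micro: -1/2; S2 reads c1=1 → after 2×micro: 1 ⇒ (c0=-2, c1=-1/2, c2=1)
macro 3: S0 reads c1=-1/2 → after 1×micro: -2; S1 reads c1=-1/2 → after 1×micro: 1/4; S2 reads c1=-1/2 → after 2×micro: -1/2 ⇒ (c0=-2, c1=1/4, c2=-1/2)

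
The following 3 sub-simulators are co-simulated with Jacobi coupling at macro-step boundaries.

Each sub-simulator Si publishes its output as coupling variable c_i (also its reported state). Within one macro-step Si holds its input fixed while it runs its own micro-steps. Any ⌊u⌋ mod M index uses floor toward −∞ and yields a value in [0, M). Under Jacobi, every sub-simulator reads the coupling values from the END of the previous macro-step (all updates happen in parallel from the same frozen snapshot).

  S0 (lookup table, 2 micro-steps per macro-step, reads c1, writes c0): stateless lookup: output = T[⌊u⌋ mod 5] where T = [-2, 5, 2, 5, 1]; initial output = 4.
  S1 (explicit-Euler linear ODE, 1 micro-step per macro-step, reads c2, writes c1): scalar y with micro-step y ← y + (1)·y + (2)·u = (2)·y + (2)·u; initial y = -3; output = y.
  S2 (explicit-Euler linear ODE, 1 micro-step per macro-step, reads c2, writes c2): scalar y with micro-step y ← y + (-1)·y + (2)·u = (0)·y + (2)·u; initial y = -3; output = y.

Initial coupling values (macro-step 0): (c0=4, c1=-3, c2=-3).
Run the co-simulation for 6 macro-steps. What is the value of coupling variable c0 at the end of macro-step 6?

c0 at macro-step 6 = 1

macro 1: S0 reads c1=-3 → after 2×micro: 2; S1 reads c2=-3 → after 1×micro: -12; S2 reads c2=-3 → after 1×micro: -6 ⇒ (c0=2, c1=-12, c2=-6)
macro 2: S0 reads c1=-12 → after 2×micro: 5; S1 reads c2=-6 → after 1×micro: -36; S2 reads c2=-6 → after 1×micro: -12 ⇒ (c0=5, c1=-36, c2=-12)
macro 3: S0 reads c1=-36 → after 2×micro: 1; S1 reads c2=-12 → after 1×micro: -96; S2 reads c2=-12 → after 1×micro: -24 ⇒ (c0=1, c1=-96, c2=-24)
macro 4: S0 reads c1=-96 → after 2×micro: 1; S1 reads c2=-24 → after 1×micro: -240; S2 reads c2=-24 → after 1×micro: -48 ⇒ (c0=1, c1=-240, c2=-48)
macro 5: S0 reads c1=-240 → after 2×micro: -2; S1 reads c2=-48 → after 1×micro: -576; S2 reads c2=-48 → after 1×micro: -96 ⇒ (c0=-2, c1=-576, c2=-96)
macro 6: S0 reads c1=-576 → after 2×micro: 1; S1 reads c2=-96 → after 1×micro: -1344; S2 reads c2=-96 → after 1×micro: -192 ⇒ (c0=1, c1=-1344, c2=-192)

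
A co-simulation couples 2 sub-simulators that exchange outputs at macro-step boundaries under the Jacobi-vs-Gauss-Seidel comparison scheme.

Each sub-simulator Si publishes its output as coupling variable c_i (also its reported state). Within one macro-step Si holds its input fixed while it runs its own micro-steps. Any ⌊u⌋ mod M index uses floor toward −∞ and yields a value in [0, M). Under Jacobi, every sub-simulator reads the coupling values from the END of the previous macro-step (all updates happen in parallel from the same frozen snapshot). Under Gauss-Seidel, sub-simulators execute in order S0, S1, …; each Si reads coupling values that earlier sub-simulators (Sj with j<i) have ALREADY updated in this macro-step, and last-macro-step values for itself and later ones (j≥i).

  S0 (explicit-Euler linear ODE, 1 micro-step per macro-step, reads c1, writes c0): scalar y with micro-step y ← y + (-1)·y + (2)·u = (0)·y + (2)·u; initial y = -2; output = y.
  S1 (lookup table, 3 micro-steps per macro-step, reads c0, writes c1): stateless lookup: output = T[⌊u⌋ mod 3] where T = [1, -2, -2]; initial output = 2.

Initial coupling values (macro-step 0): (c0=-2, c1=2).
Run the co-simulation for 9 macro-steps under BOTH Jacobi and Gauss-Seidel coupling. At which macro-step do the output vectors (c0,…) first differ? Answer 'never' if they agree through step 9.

[Jacobi] macro 1: S0 reads c1=2 → after 1×micro: 4; S1 reads c0=-2 → after 3×micro: -2 ⇒ (c0=4, c1=-2)
[Jacobi] macro 2: S0 reads c1=-2 → after 1×micro: -4; S1 reads c0=4 → after 3×micro: -2 ⇒ (c0=-4, c1=-2)
[Jacobi] macro 3: S0 reads c1=-2 → after 1×micro: -4; S1 reads c0=-4 → after 3×micro: -2 ⇒ (c0=-4, c1=-2)
[Jacobi] macro 4: S0 reads c1=-2 → after 1×micro: -4; S1 reads c0=-4 → after 3×micro: -2 ⇒ (c0=-4, c1=-2)
[Jacobi] macro 5: S0 reads c1=-2 → after 1×micro: -4; S1 reads c0=-4 → after 3×micro: -2 ⇒ (c0=-4, c1=-2)
[Jacobi] macro 6: S0 reads c1=-2 → after 1×micro: -4; S1 reads c0=-4 → after 3×micro: -2 ⇒ (c0=-4, c1=-2)
[Jacobi] macro 7: S0 reads c1=-2 → after 1×micro: -4; S1 reads c0=-4 → after 3×micro: -2 ⇒ (c0=-4, c1=-2)
[Jacobi] macro 8: S0 reads c1=-2 → after 1×micro: -4; S1 reads c0=-4 → after 3×micro: -2 ⇒ (c0=-4, c1=-2)
[Jacobi] macro 9: S0 reads c1=-2 → after 1×micro: -4; S1 reads c0=-4 → after 3×micro: -2 ⇒ (c0=-4, c1=-2)
[Gauss-Seidel] macro 1: S0 reads c1=2 → after 1×micro: 4; S1 reads c0=4 → after 3×micro: -2 ⇒ (c0=4, c1=-2)
[Gauss-Seidel] macro 2: S0 reads c1=-2 → after 1×micro: -4; S1 reads c0=-4 → after 3×micro: -2 ⇒ (c0=-4, c1=-2)
[Gauss-Seidel] macro 3: S0 reads c1=-2 → after 1×micro: -4; S1 reads c0=-4 → after 3×micro: -2 ⇒ (c0=-4, c1=-2)
[Gauss-Seidel] macro 4: S0 reads c1=-2 → after 1×micro: -4; S1 reads c0=-4 → after 3×micro: -2 ⇒ (c0=-4, c1=-2)
[Gauss-Seidel] macro 5: S0 reads c1=-2 → after 1×micro: -4; S1 reads c0=-4 → after 3×micro: -2 ⇒ (c0=-4, c1=-2)
[Gauss-Seidel] macro 6: S0 reads c1=-2 → after 1×micro: -4; S1 reads c0=-4 → after 3×micro: -2 ⇒ (c0=-4, c1=-2)
[Gauss-Seidel] macro 7: S0 reads c1=-2 → after 1×micro: -4; S1 reads c0=-4 → after 3×micro: -2 ⇒ (c0=-4, c1=-2)
[Gauss-Seidel] macro 8: S0 reads c1=-2 → after 1×micro: -4; S1 reads c0=-4 → after 3×micro: -2 ⇒ (c0=-4, c1=-2)
[Gauss-Seidel] macro 9: S0 reads c1=-2 → after 1×micro: -4; S1 reads c0=-4 → after 3×micro: -2 ⇒ (c0=-4, c1=-2)

first divergence at macro-step: never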